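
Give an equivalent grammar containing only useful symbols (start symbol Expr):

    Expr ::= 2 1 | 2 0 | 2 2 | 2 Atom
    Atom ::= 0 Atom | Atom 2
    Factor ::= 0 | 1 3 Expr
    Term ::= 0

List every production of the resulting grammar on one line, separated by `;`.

Expr ::= 2 1 | 2 0 | 2 2

Generating nonterminals: {Expr, Factor, Term}.
Reachable from Expr after that: {Expr}.
Removed useless symbols: {Atom, Factor, Term} and every production mentioning them.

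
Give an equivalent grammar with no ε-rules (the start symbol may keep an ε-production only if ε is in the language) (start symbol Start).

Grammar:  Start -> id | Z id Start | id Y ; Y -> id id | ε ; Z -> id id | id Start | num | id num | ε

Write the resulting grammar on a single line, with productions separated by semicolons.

Start -> id | Z id Start | id Start | id Y; Y -> id id; Z -> id id | id Start | num | id num

Nullable set = {Y, Z}.
ε ∉ L(G), so no ε-production is kept.
For each production, add variants omitting each subset of nullable occurrences: Start → Z id Start gives Z id Start | id Start.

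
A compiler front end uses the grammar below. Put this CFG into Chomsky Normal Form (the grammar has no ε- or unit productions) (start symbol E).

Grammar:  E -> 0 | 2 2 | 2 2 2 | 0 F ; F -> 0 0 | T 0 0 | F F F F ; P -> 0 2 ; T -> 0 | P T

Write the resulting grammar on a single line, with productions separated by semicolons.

Introduce a nonterminal for each terminal appearing in a rule of length ≥ 2: X1 → 2, X2 → 0.
Binarize each right-hand side of length ≥ 3 by chaining fresh nonterminals (Y1, Y2, …): affected rules were E → X1 X1 X1; F → T X2 X2; F → F F F F.

E -> 0 | X1 X1 | X1 Y1 | X2 F; F -> X2 X2 | T Y2 | F Y3; P -> X2 X1; T -> 0 | P T; X1 -> 2; X2 -> 0; Y1 -> X1 X1; Y2 -> X2 X2; Y3 -> F Y4; Y4 -> F F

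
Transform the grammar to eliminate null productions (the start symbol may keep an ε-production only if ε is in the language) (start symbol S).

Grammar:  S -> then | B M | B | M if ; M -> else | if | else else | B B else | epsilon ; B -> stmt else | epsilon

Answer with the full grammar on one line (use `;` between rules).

Nullable nonterminals: {B, M, S}.
ε ∈ L(G) since S is nullable, so keep S → ε.
Add the nullable-subset variants: S → B M gives B M | B | M. S → M if gives M if | if. M → B B else gives B B else | B else.

S -> then | B M | B | M | M if | if | ε; M -> else | if | else else | B B else | B else; B -> stmt else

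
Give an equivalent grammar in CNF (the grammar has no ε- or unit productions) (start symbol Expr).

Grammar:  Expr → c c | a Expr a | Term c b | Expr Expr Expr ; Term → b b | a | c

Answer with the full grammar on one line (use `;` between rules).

Expr → X1 X1 | X2 Y1 | Term Y2 | Expr Y3; Term → X3 X3 | a | c; X1 → c; X2 → a; X3 → b; Y1 → Expr X2; Y2 → X1 X3; Y3 → Expr Expr

Introduce a nonterminal for each terminal appearing in a rule of length ≥ 2: X1 → c, X2 → a, X3 → b.
Binarize each right-hand side of length ≥ 3 by chaining fresh nonterminals (Y1, Y2, …): affected rules were Expr → X2 Expr X2; Expr → Term X1 X3; Expr → Expr Expr Expr.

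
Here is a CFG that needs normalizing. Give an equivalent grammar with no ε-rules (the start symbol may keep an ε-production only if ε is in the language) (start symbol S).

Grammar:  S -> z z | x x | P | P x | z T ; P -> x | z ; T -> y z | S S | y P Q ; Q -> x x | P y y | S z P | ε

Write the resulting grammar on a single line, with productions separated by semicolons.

S -> z z | x x | P | P x | z T; P -> x | z; T -> y z | S S | y P Q | y P; Q -> x x | P y y | S z P

The nullable symbols are {Q}.
ε ∉ L(G), so no ε-production is kept.
Expand every rule over subsets of its nullable positions: T → y P Q gives y P Q | y P.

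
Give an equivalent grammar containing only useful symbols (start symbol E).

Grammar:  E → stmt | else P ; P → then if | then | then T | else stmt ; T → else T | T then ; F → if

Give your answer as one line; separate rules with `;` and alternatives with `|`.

Generating nonterminals: {E, F, P}.
Reachable from E after that: {E, P}.
Removed useless symbols: {F, T} and every production mentioning them.

E → stmt | else P; P → then if | then | else stmt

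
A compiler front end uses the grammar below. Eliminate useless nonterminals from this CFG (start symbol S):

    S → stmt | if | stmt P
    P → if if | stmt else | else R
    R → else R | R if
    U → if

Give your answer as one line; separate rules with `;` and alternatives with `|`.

Generating nonterminals: {P, S, U}.
Reachable from S after that: {P, S}.
Removed useless symbols: {R, U} and every production mentioning them.

S → stmt | if | stmt P; P → if if | stmt else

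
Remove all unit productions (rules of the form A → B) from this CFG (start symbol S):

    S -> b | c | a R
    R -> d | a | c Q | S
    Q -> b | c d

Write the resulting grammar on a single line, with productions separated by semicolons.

S -> b | c | a R; R -> b | c | a R | d | a | c Q; Q -> b | c d

Unit pairs: R ⇒* {S}.
Replace each nonterminal's rules with the union of the non-unit rules of every nonterminal it unit-derives.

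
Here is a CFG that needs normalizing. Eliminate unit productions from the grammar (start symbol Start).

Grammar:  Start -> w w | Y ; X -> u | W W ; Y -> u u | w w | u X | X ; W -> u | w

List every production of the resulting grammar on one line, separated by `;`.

Start -> w w | u | W W | u u | u X; X -> u | W W; Y -> u | W W | u u | w w | u X; W -> u | w

Unit pairs: Start ⇒* {X, Y}; Y ⇒* {X}.
For every A with A ⇒* B via unit rules, add B's non-unit alternatives to A; then delete every rule of the form X → Y.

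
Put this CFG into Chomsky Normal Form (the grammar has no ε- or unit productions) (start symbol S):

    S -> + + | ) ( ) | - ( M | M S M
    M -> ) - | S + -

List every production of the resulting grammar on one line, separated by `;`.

Introduce a nonterminal for each terminal appearing in a rule of length ≥ 2: X1 → +, X2 → ), X3 → (, X4 → -.
Binarize each right-hand side of length ≥ 3 by chaining fresh nonterminals (Y1, Y2, …): affected rules were S → X2 X3 X2; S → X4 X3 M; S → M S M; M → S X1 X4.

S -> X1 X1 | X2 Y1 | X4 Y2 | M Y3; M -> X2 X4 | S Y4; X1 -> +; X2 -> ); X3 -> (; X4 -> -; Y1 -> X3 X2; Y2 -> X3 M; Y3 -> S M; Y4 -> X1 X4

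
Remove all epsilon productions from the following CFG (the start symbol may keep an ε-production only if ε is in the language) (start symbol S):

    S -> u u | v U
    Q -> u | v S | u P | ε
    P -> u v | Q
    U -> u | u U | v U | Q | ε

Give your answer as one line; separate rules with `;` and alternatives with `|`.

The nullable symbols are {P, Q, U}.
ε ∉ L(G), so no ε-production is kept.
Add the nullable-subset variants: S → v U gives v U | v. U → v U gives v U | v.

S -> u u | v U | v; Q -> u | v S | u P; P -> u v | Q; U -> u | u U | v U | v | Q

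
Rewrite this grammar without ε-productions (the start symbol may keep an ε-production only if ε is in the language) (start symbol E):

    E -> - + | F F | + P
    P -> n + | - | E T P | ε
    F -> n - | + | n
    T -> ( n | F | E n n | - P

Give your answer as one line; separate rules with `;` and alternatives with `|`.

Nullable nonterminals: {P}.
ε ∉ L(G), so no ε-production is kept.
Add the nullable-subset variants: E → + P gives + P | +. P → E T P gives E T P | E T. T → - P gives - P | -.

E -> - + | F F | + P | +; P -> n + | - | E T P | E T; F -> n - | + | n; T -> ( n | F | E n n | - P | -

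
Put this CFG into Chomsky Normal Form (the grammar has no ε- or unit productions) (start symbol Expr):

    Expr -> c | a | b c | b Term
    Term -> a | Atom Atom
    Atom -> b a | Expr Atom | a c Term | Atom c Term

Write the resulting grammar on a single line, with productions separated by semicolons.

Expr -> c | a | X1 X2 | X1 Term; Term -> a | Atom Atom; Atom -> X1 X3 | Expr Atom | X3 Y1 | Atom Y2; X1 -> b; X2 -> c; X3 -> a; Y1 -> X2 Term; Y2 -> X2 Term

Introduce a nonterminal for each terminal appearing in a rule of length ≥ 2: X1 → b, X2 → c, X3 → a.
Binarize each right-hand side of length ≥ 3 by chaining fresh nonterminals (Y1, Y2, …): affected rules were Atom → X3 X2 Term; Atom → Atom X2 Term.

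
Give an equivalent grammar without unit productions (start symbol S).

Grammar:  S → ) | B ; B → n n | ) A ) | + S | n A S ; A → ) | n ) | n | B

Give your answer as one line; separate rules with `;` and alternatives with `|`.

S → n n | ) A ) | + S | n A S | ); B → n n | ) A ) | + S | n A S; A → n n | ) A ) | + S | n A S | ) | n ) | n

Unit pairs: A ⇒* {B}; S ⇒* {B}.
Replace each nonterminal's rules with the union of the non-unit rules of every nonterminal it unit-derives.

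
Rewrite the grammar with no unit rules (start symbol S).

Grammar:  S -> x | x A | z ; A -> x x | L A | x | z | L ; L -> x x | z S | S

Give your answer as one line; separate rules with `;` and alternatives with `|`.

S -> x | x A | z; A -> x x | z S | x | x A | z | L A; L -> x x | z S | x | x A | z

Unit pairs: A ⇒* {L, S}; L ⇒* {S}.
For each unit pair (A, B), copy every non-unit production of B to A, then drop all unit productions.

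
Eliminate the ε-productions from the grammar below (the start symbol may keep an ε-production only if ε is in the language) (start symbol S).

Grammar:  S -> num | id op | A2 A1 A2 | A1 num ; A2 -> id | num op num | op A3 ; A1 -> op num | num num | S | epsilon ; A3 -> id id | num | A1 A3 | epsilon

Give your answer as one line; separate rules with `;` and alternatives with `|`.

S -> num | id op | A2 A1 A2 | A2 A2 | A1 num; A2 -> id | num op num | op A3 | op; A1 -> op num | num num | S; A3 -> id id | num | A1 A3 | A1

The nullable symbols are {A1, A3}.
ε ∉ L(G), so no ε-production is kept.
Add the nullable-subset variants: S → A2 A1 A2 gives A2 A1 A2 | A2 A2. A2 → op A3 gives op A3 | op. A3 → A1 A3 gives A1 A3 | A1.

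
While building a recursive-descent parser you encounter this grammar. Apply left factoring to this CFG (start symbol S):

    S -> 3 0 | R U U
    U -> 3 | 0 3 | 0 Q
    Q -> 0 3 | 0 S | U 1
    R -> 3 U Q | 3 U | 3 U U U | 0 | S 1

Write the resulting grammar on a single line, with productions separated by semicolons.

U has alternatives sharing prefix '0': factor to U → 0 U' with U' → 3 | Q.
Q has alternatives sharing prefix '0': factor to Q → 0 Q' with Q' → 3 | S.
R has alternatives sharing prefix '3 U': factor to R → 3 U R' with R' → Q | ε | U U.

S -> 3 0 | R U U; U -> 3 | 0 U'; Q -> U 1 | 0 Q'; R -> 0 | S 1 | 3 U R'; U' -> 3 | Q; Q' -> 3 | S; R' -> Q | ε | U U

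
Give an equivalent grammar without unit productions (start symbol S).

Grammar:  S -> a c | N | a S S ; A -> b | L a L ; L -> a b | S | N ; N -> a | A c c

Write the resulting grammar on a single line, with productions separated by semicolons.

Unit pairs: L ⇒* {N, S}; S ⇒* {N}.
For each unit pair (A, B), copy every non-unit production of B to A, then drop all unit productions.

S -> a c | a S S | a | A c c; A -> b | L a L; L -> a b | a c | a S S | a | A c c; N -> a | A c c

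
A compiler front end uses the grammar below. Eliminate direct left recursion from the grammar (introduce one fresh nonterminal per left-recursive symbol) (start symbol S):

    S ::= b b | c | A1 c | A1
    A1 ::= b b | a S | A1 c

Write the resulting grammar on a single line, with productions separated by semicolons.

Directly left-recursive nonterminal: A1.
For A1: α = {c}, β = {b b, a S}. Rewrite as A1 → β A1' and A1' → α A1' | ε.

S ::= b b | c | A1 c | A1; A1 ::= b b A1' | a S A1'; A1' ::= c A1' | ε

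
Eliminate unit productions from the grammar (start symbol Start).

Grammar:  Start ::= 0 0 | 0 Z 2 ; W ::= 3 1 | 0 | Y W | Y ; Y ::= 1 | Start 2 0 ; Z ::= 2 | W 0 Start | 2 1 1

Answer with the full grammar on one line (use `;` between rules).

Unit pairs: W ⇒* {Y}.
Replace each nonterminal's rules with the union of the non-unit rules of every nonterminal it unit-derives.

Start ::= 0 0 | 0 Z 2; W ::= 1 | Start 2 0 | 3 1 | 0 | Y W; Y ::= 1 | Start 2 0; Z ::= 2 | W 0 Start | 2 1 1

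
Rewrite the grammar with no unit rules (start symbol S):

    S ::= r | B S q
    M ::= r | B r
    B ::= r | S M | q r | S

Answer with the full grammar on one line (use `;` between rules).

Unit pairs: B ⇒* {S}.
For every A with A ⇒* B via unit rules, add B's non-unit alternatives to A; then delete every rule of the form X → Y.

S ::= r | B S q; M ::= r | B r; B ::= r | S M | q r | B S q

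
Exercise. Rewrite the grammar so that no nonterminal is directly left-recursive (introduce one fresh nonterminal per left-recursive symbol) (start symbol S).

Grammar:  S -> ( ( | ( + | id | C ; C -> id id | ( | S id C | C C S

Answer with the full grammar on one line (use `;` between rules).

S -> ( ( | ( + | id | C; C -> id id C' | ( C' | S id C C'; C' -> C S C' | ε

Left recursion appears on C.
For C: α = {C S}, β = {id id, (, S id C}. Rewrite as C → β C' and C' → α C' | ε.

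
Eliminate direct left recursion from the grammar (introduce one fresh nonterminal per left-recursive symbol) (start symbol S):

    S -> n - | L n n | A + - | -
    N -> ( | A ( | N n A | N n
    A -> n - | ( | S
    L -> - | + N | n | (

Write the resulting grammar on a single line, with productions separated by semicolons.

Directly left-recursive nonterminal: N.
For N: α = {n A, n}, β = {(, A (}. Rewrite as N → β N' and N' → α N' | ε.

S -> n - | L n n | A + - | -; N -> ( N' | A ( N'; A -> n - | ( | S; L -> - | + N | n | (; N' -> n A N' | n N' | ε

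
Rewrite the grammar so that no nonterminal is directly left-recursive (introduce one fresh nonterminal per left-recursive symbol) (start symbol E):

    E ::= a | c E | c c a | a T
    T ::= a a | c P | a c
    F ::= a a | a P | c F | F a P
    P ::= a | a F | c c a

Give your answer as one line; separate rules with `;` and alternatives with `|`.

E ::= a | c E | c c a | a T; T ::= a a | c P | a c; F ::= a a F' | a P F' | c F F'; P ::= a | a F | c c a; F' ::= a P F' | epsilon

F is directly left-recursive.
For F: α = {a P}, β = {a a, a P, c F}. Rewrite as F → β F' and F' → α F' | ε.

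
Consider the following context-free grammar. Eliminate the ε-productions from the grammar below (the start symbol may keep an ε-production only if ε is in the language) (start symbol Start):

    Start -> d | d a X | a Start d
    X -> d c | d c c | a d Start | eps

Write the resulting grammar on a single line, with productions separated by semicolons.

Start -> d | d a X | d a | a Start d; X -> d c | d c c | a d Start

Nullable set = {X}.
ε ∉ L(G), so no ε-production is kept.
Add the nullable-subset variants: Start → d a X gives d a X | d a.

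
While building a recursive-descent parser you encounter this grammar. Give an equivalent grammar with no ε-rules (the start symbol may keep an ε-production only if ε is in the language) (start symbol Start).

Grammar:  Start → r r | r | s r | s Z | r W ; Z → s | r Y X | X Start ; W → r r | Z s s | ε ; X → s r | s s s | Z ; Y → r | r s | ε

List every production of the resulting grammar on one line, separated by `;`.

The nullable symbols are {W, Y}.
ε ∉ L(G), so no ε-production is kept.
For each production, add variants omitting each subset of nullable occurrences: Z → r Y X gives r Y X | r X.

Start → r r | r | s r | s Z | r W; Z → s | r Y X | r X | X Start; W → r r | Z s s; X → s r | s s s | Z; Y → r | r s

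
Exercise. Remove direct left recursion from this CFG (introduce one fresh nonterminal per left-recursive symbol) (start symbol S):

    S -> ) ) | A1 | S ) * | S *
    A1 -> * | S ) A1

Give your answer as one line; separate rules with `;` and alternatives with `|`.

S is directly left-recursive.
For S: α = {) *, *}, β = {) ), A1}. Rewrite as S → β S' and S' → α S' | ε.

S -> ) ) S' | A1 S'; A1 -> * | S ) A1; S' -> ) * S' | * S' | ε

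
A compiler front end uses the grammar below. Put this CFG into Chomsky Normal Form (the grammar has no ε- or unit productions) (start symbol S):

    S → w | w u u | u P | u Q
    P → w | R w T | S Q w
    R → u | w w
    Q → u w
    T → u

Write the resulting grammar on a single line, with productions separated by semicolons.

Introduce a nonterminal for each terminal appearing in a rule of length ≥ 2: X1 → w, X2 → u.
Binarize each right-hand side of length ≥ 3 by chaining fresh nonterminals (Y1, Y2, …): affected rules were S → X1 X2 X2; P → R X1 T; P → S Q X1.

S → w | X1 Y1 | X2 P | X2 Q; P → w | R Y2 | S Y3; R → u | X1 X1; Q → X2 X1; T → u; X1 → w; X2 → u; Y1 → X2 X2; Y2 → X1 T; Y3 → Q X1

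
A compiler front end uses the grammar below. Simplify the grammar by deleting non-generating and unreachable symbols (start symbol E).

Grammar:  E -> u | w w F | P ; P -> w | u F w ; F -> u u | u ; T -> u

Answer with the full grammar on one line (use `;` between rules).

Generating nonterminals: {E, F, P, T}.
Reachable from E after that: {E, F, P}.
Removed useless symbols: {T} and every production mentioning them.

E -> u | w w F | P; P -> w | u F w; F -> u u | u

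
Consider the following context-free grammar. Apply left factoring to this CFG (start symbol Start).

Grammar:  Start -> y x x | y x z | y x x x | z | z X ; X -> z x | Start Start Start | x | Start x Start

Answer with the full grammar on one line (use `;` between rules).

Start -> y x Start1 | z Start2; X -> z x | x | Start X1; Start1 -> z | x Start11; Start2 -> ε | X; X1 -> Start Start | x Start; Start11 -> ε | x

Start has alternatives sharing prefix 'y x': factor to Start → y x Start1 with Start1 → x | z | x x.
Start has alternatives sharing prefix 'z': factor to Start → z Start2 with Start2 → ε | X.
X has alternatives sharing prefix 'Start': factor to X → Start X1 with X1 → Start Start | x Start.
Start1 has alternatives sharing prefix 'x': factor to Start1 → x Start11 with Start11 → ε | x.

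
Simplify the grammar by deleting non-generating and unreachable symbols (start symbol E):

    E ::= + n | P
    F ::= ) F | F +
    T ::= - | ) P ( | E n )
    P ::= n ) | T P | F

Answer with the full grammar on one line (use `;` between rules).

Generating nonterminals: {E, P, T}.
Reachable from E after that: {E, P, T}.
Removed useless symbols: {F} and every production mentioning them.

E ::= + n | P; T ::= - | ) P ( | E n ); P ::= n ) | T P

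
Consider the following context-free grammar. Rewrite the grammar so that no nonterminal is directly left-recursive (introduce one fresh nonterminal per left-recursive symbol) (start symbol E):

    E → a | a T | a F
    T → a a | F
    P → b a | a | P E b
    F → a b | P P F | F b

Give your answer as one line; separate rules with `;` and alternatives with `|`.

Left recursion appears on P, F.
For P: α = {E b}, β = {b a, a}. Rewrite as P → β P' and P' → α P' | ε.
For F: α = {b}, β = {a b, P P F}. Rewrite as F → β F' and F' → α F' | ε.

E → a | a T | a F; T → a a | F; P → b a P' | a P'; F → a b F' | P P F F'; P' → E b P' | ε; F' → b F' | ε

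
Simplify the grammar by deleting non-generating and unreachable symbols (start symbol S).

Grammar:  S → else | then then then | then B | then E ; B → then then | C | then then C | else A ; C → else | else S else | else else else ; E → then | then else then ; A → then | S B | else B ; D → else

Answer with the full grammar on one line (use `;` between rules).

S → else | then then then | then B | then E; B → then then | C | then then C | else A; C → else | else S else | else else else; E → then | then else then; A → then | S B | else B

Generating nonterminals: {A, B, C, D, E, S}.
Reachable from S after that: {A, B, C, E, S}.
Removed useless symbols: {D} and every production mentioning them.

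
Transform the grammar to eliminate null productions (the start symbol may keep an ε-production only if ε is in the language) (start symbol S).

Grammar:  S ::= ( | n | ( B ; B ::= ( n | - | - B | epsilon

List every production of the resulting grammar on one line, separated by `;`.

Nullable nonterminals: {B}.
ε ∉ L(G), so no ε-production is kept.

S ::= ( | n | ( B; B ::= ( n | - | - B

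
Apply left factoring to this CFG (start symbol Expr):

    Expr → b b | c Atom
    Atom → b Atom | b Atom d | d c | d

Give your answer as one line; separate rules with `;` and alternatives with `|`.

Expr → b b | c Atom; Atom → b Atom Atom1 | d Atom2; Atom1 → epsilon | d; Atom2 → c | epsilon

Atom has alternatives sharing prefix 'b Atom': factor to Atom → b Atom Atom1 with Atom1 → ε | d.
Atom has alternatives sharing prefix 'd': factor to Atom → d Atom2 with Atom2 → c | ε.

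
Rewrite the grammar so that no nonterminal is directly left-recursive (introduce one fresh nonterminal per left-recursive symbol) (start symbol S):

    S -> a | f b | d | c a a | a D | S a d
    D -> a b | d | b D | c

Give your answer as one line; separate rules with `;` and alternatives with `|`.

S is directly left-recursive.
For S: α = {a d}, β = {a, f b, d, c a a, a D}. Rewrite as S → β S' and S' → α S' | ε.

S -> a S' | f b S' | d S' | c a a S' | a D S'; D -> a b | d | b D | c; S' -> a d S' | ε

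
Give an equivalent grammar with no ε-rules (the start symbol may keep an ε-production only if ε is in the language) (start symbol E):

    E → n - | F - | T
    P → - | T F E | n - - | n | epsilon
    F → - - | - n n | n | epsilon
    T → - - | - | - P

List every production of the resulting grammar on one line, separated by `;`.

Nullable nonterminals: {F, P}.
ε ∉ L(G), so no ε-production is kept.
For each production, add variants omitting each subset of nullable occurrences: E → F - gives F - | -. P → T F E gives T F E | T E.

E → n - | F - | - | T; P → - | T F E | T E | n - - | n; F → - - | - n n | n; T → - - | - | - P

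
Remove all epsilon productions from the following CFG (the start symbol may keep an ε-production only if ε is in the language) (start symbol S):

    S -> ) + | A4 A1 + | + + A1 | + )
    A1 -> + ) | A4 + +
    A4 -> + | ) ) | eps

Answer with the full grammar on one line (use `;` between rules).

Nullable nonterminals: {A4}.
ε ∉ L(G), so no ε-production is kept.
Expand every rule over subsets of its nullable positions: S → A4 A1 + gives A4 A1 + | A1 +. A1 → A4 + + gives A4 + + | + +.

S -> ) + | A4 A1 + | A1 + | + + A1 | + ); A1 -> + ) | A4 + + | + +; A4 -> + | ) )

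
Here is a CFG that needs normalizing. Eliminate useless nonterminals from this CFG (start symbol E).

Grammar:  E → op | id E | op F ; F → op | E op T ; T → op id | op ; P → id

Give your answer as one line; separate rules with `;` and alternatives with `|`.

Generating nonterminals: {E, F, P, T}.
Reachable from E after that: {E, F, T}.
Removed useless symbols: {P} and every production mentioning them.

E → op | id E | op F; F → op | E op T; T → op id | op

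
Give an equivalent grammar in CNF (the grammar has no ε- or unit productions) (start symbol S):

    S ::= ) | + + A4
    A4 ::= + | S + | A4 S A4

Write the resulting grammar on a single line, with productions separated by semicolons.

Introduce a nonterminal for each terminal appearing in a rule of length ≥ 2: X1 → +.
Binarize each right-hand side of length ≥ 3 by chaining fresh nonterminals (Y1, Y2, …): affected rules were S → X1 X1 A4; A4 → A4 S A4.

S ::= ) | X1 Y1; A4 ::= + | S X1 | A4 Y2; X1 ::= +; Y1 ::= X1 A4; Y2 ::= S A4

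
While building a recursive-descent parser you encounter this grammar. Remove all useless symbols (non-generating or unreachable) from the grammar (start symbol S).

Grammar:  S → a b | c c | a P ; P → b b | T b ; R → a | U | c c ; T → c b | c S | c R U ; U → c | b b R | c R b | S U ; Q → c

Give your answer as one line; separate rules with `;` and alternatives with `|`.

S → a b | c c | a P; P → b b | T b; R → a | U | c c; T → c b | c S | c R U; U → c | b b R | c R b | S U

Generating nonterminals: {P, Q, R, S, T, U}.
Reachable from S after that: {P, R, S, T, U}.
Removed useless symbols: {Q} and every production mentioning them.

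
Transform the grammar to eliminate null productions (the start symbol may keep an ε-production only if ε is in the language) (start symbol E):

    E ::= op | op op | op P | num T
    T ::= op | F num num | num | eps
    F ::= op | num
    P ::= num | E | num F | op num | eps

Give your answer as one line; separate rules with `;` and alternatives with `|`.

E ::= op | op op | op P | num T | num; T ::= op | F num num | num; F ::= op | num; P ::= num | E | num F | op num

The nullable symbols are {P, T}.
ε ∉ L(G), so no ε-production is kept.
For each production, add variants omitting each subset of nullable occurrences: E → num T gives num T | num.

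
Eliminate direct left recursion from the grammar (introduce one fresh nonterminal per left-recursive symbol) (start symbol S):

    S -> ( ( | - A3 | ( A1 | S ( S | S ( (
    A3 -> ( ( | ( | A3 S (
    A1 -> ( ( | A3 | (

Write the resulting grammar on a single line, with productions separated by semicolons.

Left recursion appears on S, A3.
For S: α = {( S, ( (}, β = {( (, - A3, ( A1}. Rewrite as S → β S' and S' → α S' | ε.
For A3: α = {S (}, β = {( (, (}. Rewrite as A3 → β A3' and A3' → α A3' | ε.

S -> ( ( S' | - A3 S' | ( A1 S'; A3 -> ( ( A3' | ( A3'; A1 -> ( ( | A3 | (; S' -> ( S S' | ( ( S' | ε; A3' -> S ( A3' | ε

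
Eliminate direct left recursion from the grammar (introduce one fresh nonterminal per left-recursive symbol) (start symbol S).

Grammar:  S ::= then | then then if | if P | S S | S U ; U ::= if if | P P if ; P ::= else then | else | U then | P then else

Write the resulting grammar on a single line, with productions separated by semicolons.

S, P are directly left-recursive.
For S: α = {S, U}, β = {then, then then if, if P}. Rewrite as S → β S' and S' → α S' | ε.
For P: α = {then else}, β = {else then, else, U then}. Rewrite as P → β P' and P' → α P' | ε.

S ::= then S' | then then if S' | if P S'; U ::= if if | P P if; P ::= else then P' | else P' | U then P'; S' ::= S S' | U S' | ε; P' ::= then else P' | ε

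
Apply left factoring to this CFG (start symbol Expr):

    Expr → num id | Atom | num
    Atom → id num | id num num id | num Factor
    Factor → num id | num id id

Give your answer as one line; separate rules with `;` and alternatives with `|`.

Expr has alternatives sharing prefix 'num': factor to Expr → num Expr1 with Expr1 → id | ε.
Atom has alternatives sharing prefix 'id num': factor to Atom → id num Atom1 with Atom1 → ε | num id.
Factor has alternatives sharing prefix 'num id': factor to Factor → num id Factor1 with Factor1 → ε | id.

Expr → Atom | num Expr1; Atom → num Factor | id num Atom1; Factor → num id Factor1; Expr1 → id | ε; Atom1 → ε | num id; Factor1 → ε | id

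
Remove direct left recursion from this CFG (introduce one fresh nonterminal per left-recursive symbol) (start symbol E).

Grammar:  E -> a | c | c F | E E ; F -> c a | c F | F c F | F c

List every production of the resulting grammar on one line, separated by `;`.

Directly left-recursive nonterminals: E, F.
For E: α = {E}, β = {a, c, c F}. Rewrite as E → β E' and E' → α E' | ε.
For F: α = {c F, c}, β = {c a, c F}. Rewrite as F → β F' and F' → α F' | ε.

E -> a E' | c E' | c F E'; F -> c a F' | c F F'; E' -> E E' | eps; F' -> c F F' | c F' | eps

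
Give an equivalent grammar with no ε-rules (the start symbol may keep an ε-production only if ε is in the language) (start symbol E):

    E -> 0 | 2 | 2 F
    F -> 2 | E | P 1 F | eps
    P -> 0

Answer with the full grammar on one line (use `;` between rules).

Nullable nonterminals: {F}.
ε ∉ L(G), so no ε-production is kept.
For each production, add variants omitting each subset of nullable occurrences: F → P 1 F gives P 1 F | P 1.

E -> 0 | 2 | 2 F; F -> 2 | E | P 1 F | P 1; P -> 0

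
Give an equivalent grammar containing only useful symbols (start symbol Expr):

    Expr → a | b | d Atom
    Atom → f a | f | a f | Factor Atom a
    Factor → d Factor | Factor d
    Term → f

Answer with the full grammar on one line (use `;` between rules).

Generating nonterminals: {Atom, Expr, Term}.
Reachable from Expr after that: {Atom, Expr}.
Removed useless symbols: {Factor, Term} and every production mentioning them.

Expr → a | b | d Atom; Atom → f a | f | a f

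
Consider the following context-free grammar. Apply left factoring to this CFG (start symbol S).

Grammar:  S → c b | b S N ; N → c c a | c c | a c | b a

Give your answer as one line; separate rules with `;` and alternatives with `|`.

S → c b | b S N; N → a c | b a | c c N'; N' → a | eps

N has alternatives sharing prefix 'c c': factor to N → c c N' with N' → a | ε.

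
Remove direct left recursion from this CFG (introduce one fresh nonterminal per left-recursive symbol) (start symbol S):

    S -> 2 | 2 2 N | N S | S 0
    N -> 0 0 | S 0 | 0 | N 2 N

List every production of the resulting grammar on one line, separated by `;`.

S, N are directly left-recursive.
For S: α = {0}, β = {2, 2 2 N, N S}. Rewrite as S → β S' and S' → α S' | ε.
For N: α = {2 N}, β = {0 0, S 0, 0}. Rewrite as N → β N' and N' → α N' | ε.

S -> 2 S' | 2 2 N S' | N S S'; N -> 0 0 N' | S 0 N' | 0 N'; S' -> 0 S' | ε; N' -> 2 N N' | ε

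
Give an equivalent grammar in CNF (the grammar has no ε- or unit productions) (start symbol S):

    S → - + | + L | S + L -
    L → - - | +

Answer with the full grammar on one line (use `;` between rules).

Introduce a nonterminal for each terminal appearing in a rule of length ≥ 2: X1 → -, X2 → +.
Binarize each right-hand side of length ≥ 3 by chaining fresh nonterminals (Y1, Y2, …): affected rules were S → S X2 L X1.

S → X1 X2 | X2 L | S Y1; L → X1 X1 | +; X1 → -; X2 → +; Y1 → X2 Y2; Y2 → L X1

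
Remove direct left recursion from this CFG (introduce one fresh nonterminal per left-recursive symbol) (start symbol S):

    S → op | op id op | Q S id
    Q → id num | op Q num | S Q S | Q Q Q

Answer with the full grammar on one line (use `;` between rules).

S → op | op id op | Q S id; Q → id num Q' | op Q num Q' | S Q S Q'; Q' → Q Q Q' | epsilon

Left recursion appears on Q.
For Q: α = {Q Q}, β = {id num, op Q num, S Q S}. Rewrite as Q → β Q' and Q' → α Q' | ε.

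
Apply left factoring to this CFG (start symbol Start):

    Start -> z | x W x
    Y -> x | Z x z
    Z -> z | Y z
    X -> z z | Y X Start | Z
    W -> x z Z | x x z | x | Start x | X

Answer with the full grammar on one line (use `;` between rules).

W has alternatives sharing prefix 'x': factor to W → x W1 with W1 → z Z | x z | ε.

Start -> z | x W x; Y -> x | Z x z; Z -> z | Y z; X -> z z | Y X Start | Z; W -> Start x | X | x W1; W1 -> z Z | x z | ε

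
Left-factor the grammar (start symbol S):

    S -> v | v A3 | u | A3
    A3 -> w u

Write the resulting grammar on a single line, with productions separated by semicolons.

S has alternatives sharing prefix 'v': factor to S → v S' with S' → ε | A3.

S -> u | A3 | v S'; A3 -> w u; S' -> ε | A3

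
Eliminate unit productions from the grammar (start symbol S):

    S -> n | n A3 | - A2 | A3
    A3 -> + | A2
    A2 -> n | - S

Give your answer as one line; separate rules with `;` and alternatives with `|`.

Unit pairs: A3 ⇒* {A2}; S ⇒* {A2, A3}.
For each unit pair (A, B), copy every non-unit production of B to A, then drop all unit productions.

S -> n | - S | n A3 | - A2 | +; A3 -> n | - S | +; A2 -> n | - S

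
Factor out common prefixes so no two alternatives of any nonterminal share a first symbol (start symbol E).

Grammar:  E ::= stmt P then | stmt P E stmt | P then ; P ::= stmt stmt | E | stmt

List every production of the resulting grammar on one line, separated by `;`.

E ::= P then | stmt P E'; P ::= E | stmt P'; E' ::= then | E stmt; P' ::= stmt | epsilon

E has alternatives sharing prefix 'stmt P': factor to E → stmt P E' with E' → then | E stmt.
P has alternatives sharing prefix 'stmt': factor to P → stmt P' with P' → stmt | ε.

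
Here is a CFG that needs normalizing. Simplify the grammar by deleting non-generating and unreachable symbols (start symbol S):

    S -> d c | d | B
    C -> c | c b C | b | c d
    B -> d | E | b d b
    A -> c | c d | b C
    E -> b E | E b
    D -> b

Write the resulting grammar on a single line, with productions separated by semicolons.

S -> d c | d | B; B -> d | b d b

Generating nonterminals: {A, B, C, D, S}.
Reachable from S after that: {B, S}.
Removed useless symbols: {A, C, D, E} and every production mentioning them.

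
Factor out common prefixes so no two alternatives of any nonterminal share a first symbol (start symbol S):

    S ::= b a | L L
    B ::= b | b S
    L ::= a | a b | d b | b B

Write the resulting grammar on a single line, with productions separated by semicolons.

S ::= b a | L L; B ::= b B'; L ::= d b | b B | a L'; B' ::= ε | S; L' ::= ε | b

B has alternatives sharing prefix 'b': factor to B → b B' with B' → ε | S.
L has alternatives sharing prefix 'a': factor to L → a L' with L' → ε | b.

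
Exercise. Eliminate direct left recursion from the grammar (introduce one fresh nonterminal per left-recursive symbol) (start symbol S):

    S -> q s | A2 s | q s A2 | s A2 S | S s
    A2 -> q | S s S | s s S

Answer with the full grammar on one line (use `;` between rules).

S -> q s S' | A2 s S' | q s A2 S' | s A2 S S'; A2 -> q | S s S | s s S; S' -> s S' | ε

S is directly left-recursive.
For S: α = {s}, β = {q s, A2 s, q s A2, s A2 S}. Rewrite as S → β S' and S' → α S' | ε.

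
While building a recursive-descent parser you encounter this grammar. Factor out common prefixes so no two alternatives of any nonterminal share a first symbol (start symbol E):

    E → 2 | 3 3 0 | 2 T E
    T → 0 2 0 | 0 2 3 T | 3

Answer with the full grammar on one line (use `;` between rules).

E has alternatives sharing prefix '2': factor to E → 2 E' with E' → ε | T E.
T has alternatives sharing prefix '0 2': factor to T → 0 2 T' with T' → 0 | 3 T.

E → 3 3 0 | 2 E'; T → 3 | 0 2 T'; E' → epsilon | T E; T' → 0 | 3 T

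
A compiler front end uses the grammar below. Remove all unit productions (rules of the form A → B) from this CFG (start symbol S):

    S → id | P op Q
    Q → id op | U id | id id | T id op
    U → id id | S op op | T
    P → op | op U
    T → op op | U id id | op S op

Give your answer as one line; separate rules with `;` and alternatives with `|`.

S → id | P op Q; Q → id op | U id | id id | T id op; U → id id | S op op | op op | U id id | op S op; P → op | op U; T → op op | U id id | op S op

Unit pairs: U ⇒* {T}.
For every A with A ⇒* B via unit rules, add B's non-unit alternatives to A; then delete every rule of the form X → Y.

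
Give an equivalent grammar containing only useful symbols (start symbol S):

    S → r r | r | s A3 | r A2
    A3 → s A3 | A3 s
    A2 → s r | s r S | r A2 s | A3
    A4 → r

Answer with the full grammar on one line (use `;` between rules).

S → r r | r | r A2; A2 → s r | s r S | r A2 s

Generating nonterminals: {A2, A4, S}.
Reachable from S after that: {A2, S}.
Removed useless symbols: {A3, A4} and every production mentioning them.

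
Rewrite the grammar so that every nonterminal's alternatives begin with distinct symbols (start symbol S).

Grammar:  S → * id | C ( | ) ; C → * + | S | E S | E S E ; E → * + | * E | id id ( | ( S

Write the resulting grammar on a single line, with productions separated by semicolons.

S → * id | C ( | ); C → * + | S | E S C'; E → id id ( | ( S | * E'; C' → ε | E; E' → + | E

C has alternatives sharing prefix 'E S': factor to C → E S C' with C' → ε | E.
E has alternatives sharing prefix '*': factor to E → * E' with E' → + | E.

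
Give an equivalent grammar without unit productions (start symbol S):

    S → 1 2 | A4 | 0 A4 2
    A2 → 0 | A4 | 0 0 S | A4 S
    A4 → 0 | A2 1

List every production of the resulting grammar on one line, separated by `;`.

Unit pairs: A2 ⇒* {A4}; S ⇒* {A4}.
For every A with A ⇒* B via unit rules, add B's non-unit alternatives to A; then delete every rule of the form X → Y.

S → 0 | A2 1 | 1 2 | 0 A4 2; A2 → 0 | A2 1 | 0 0 S | A4 S; A4 → 0 | A2 1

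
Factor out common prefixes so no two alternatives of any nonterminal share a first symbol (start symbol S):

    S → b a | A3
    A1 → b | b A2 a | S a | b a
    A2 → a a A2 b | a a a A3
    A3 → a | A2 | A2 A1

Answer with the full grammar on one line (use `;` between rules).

A1 has alternatives sharing prefix 'b': factor to A1 → b A1' with A1' → ε | A2 a | a.
A2 has alternatives sharing prefix 'a a': factor to A2 → a a A2' with A2' → A2 b | a A3.
A3 has alternatives sharing prefix 'A2': factor to A3 → A2 A3' with A3' → ε | A1.

S → b a | A3; A1 → S a | b A1'; A2 → a a A2'; A3 → a | A2 A3'; A1' → epsilon | A2 a | a; A2' → A2 b | a A3; A3' → epsilon | A1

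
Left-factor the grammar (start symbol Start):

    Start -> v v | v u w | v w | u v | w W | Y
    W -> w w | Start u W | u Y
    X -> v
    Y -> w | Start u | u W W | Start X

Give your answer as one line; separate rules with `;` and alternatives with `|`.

Start has alternatives sharing prefix 'v': factor to Start → v Start1 with Start1 → v | u w | w.
Y has alternatives sharing prefix 'Start': factor to Y → Start Y1 with Y1 → u | X.

Start -> u v | w W | Y | v Start1; W -> w w | Start u W | u Y; X -> v; Y -> w | u W W | Start Y1; Start1 -> v | u w | w; Y1 -> u | X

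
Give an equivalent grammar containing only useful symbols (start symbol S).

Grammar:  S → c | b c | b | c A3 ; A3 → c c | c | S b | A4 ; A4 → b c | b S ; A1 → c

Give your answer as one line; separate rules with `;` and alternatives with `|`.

S → c | b c | b | c A3; A3 → c c | c | S b | A4; A4 → b c | b S

Generating nonterminals: {A1, A3, A4, S}.
Reachable from S after that: {A3, A4, S}.
Removed useless symbols: {A1} and every production mentioning them.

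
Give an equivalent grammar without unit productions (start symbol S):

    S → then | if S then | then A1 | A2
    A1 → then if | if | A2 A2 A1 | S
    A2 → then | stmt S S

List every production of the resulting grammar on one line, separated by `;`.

Unit pairs: A1 ⇒* {A2, S}; S ⇒* {A2}.
For each unit pair (A, B), copy every non-unit production of B to A, then drop all unit productions.

S → then | stmt S S | if S then | then A1; A1 → then | stmt S S | then if | if | A2 A2 A1 | if S then | then A1; A2 → then | stmt S S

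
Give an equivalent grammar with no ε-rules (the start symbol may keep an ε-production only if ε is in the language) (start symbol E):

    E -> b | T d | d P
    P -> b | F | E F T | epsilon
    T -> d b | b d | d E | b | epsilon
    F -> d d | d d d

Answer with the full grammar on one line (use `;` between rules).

E -> b | T d | d | d P; P -> b | F | E F T | E F; T -> d b | b d | d E | b; F -> d d | d d d

Nullable nonterminals: {P, T}.
ε ∉ L(G), so no ε-production is kept.
Expand every rule over subsets of its nullable positions: E → T d gives T d | d. P → E F T gives E F T | E F.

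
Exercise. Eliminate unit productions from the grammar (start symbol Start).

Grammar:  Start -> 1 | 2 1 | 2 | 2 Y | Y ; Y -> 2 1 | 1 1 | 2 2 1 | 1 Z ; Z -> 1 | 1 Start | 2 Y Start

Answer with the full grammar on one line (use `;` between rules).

Unit pairs: Start ⇒* {Y}.
Replace each nonterminal's rules with the union of the non-unit rules of every nonterminal it unit-derives.

Start -> 1 | 2 1 | 2 | 2 Y | 1 1 | 2 2 1 | 1 Z; Y -> 2 1 | 1 1 | 2 2 1 | 1 Z; Z -> 1 | 1 Start | 2 Y Start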